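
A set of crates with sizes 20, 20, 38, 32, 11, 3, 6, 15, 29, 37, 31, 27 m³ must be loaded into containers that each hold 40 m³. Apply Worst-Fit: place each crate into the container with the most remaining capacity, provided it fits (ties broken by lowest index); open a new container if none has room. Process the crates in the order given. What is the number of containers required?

8

20 m³ → container 1 (remaining 20 m³)
20 m³ → container 1 (remaining 0 m³)
38 m³ → container 2 (remaining 2 m³)
32 m³ → container 3 (remaining 8 m³)
11 m³ → container 4 (remaining 29 m³)
3 m³ → container 4 (remaining 26 m³)
6 m³ → container 4 (remaining 20 m³)
15 m³ → container 4 (remaining 5 m³)
29 m³ → container 5 (remaining 11 m³)
37 m³ → container 6 (remaining 3 m³)
31 m³ → container 7 (remaining 9 m³)
27 m³ → container 8 (remaining 13 m³)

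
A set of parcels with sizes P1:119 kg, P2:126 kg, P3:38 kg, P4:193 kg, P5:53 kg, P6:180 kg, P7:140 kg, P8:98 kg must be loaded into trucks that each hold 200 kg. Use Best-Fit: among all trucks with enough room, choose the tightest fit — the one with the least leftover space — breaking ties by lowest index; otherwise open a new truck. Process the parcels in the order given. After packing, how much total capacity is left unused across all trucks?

P1 (119 kg) → truck 1 (remaining 81 kg)
P2 (126 kg) → truck 2 (remaining 74 kg)
P3 (38 kg) → truck 2 (remaining 36 kg)
P4 (193 kg) → truck 3 (remaining 7 kg)
P5 (53 kg) → truck 1 (remaining 28 kg)
P6 (180 kg) → truck 4 (remaining 20 kg)
P7 (140 kg) → truck 5 (remaining 60 kg)
P8 (98 kg) → truck 6 (remaining 102 kg)
6 trucks × 200 kg = 1200 kg; used 947 kg; unused 253 kg.

253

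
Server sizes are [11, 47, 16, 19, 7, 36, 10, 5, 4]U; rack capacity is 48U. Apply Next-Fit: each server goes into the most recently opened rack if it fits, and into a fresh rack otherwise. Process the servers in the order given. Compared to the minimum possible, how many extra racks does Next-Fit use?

1

Next-Fit: [11] [47] [16,19,7] [36,10] [5,4] → 5 racks.
Total size 155U; any packing needs at least ⌈155/48⌉ = 4 racks.
An optimal packing achieves that bound: [47] [36,11] [19,16,10] [7,5,4] → 4 racks.
Excess: 5 − 4 = 1.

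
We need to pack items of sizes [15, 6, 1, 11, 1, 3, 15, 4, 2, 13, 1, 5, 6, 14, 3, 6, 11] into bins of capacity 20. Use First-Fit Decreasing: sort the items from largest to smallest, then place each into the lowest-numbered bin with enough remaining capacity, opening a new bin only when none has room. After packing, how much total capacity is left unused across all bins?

3

Sorted descending: 15, 15, 14, 13, 11, 11, 6, 6, 6, 5, 4, 3, 3, 2, 1, 1, 1.
bin 1: place 15, 5 left
bin 2: place 15, 5 left
bin 3: place 14, 6 left
bin 4: place 13, 7 left
bin 5: place 11, 9 left
bin 6: place 11, 9 left
bin 3: place 6, 0 left
bin 4: place 6, 1 left
bin 5: place 6, 3 left
bin 1: place 5, 0 left
bin 2: place 4, 1 left
bin 5: place 3, 0 left
bin 6: place 3, 6 left
bin 6: place 2, 4 left
bin 2: place 1, 0 left
bin 4: place 1, 0 left
bin 6: place 1, 3 left
6 bins × 20 = 120; used 117; unused 3.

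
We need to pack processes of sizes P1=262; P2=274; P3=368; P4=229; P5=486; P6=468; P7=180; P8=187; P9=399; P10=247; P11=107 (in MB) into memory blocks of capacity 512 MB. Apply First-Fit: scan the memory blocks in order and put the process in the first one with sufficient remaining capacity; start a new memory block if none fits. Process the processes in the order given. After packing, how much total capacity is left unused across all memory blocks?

377

P1 (262 MB) → memory block 1 (remaining 250 MB)
P2 (274 MB) → memory block 2 (remaining 238 MB)
P3 (368 MB) → memory block 3 (remaining 144 MB)
P4 (229 MB) → memory block 1 (remaining 21 MB)
P5 (486 MB) → memory block 4 (remaining 26 MB)
P6 (468 MB) → memory block 5 (remaining 44 MB)
P7 (180 MB) → memory block 2 (remaining 58 MB)
P8 (187 MB) → memory block 6 (remaining 325 MB)
P9 (399 MB) → memory block 7 (remaining 113 MB)
P10 (247 MB) → memory block 6 (remaining 78 MB)
P11 (107 MB) → memory block 3 (remaining 37 MB)
7 memory blocks × 512 MB = 3584 MB; used 3207 MB; unused 377 MB.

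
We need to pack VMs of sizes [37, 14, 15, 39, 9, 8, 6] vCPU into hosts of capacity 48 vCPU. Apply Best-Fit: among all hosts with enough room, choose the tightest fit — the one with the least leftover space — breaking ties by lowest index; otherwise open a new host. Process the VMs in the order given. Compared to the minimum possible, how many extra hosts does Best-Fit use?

Best-Fit: [37,8] [14,15,6] [39,9] → 3 hosts.
Total size 128 vCPU; any packing needs at least ⌈128/48⌉ = 3 hosts.
So 3 is already optimal.

0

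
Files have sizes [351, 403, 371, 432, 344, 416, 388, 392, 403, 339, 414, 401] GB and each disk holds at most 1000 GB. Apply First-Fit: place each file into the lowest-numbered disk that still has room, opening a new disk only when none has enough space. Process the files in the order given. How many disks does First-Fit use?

6

disk 1: place 351 GB, 649 GB left
disk 1: place 403 GB, 246 GB left
disk 2: place 371 GB, 629 GB left
disk 2: place 432 GB, 197 GB left
disk 3: place 344 GB, 656 GB left
disk 3: place 416 GB, 240 GB left
disk 4: place 388 GB, 612 GB left
disk 4: place 392 GB, 220 GB left
disk 5: place 403 GB, 597 GB left
disk 5: place 339 GB, 258 GB left
disk 6: place 414 GB, 586 GB left
disk 6: place 401 GB, 185 GB left
Final disks: [351,403] [371,432] [344,416] [388,392] [403,339] [414,401].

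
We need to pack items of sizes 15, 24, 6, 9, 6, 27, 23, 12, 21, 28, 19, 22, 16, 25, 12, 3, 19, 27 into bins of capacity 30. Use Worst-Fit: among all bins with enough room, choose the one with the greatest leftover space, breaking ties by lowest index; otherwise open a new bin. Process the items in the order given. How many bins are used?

15 → bin 1 (remaining 15)
24 → bin 2 (remaining 6)
6 → bin 1 (remaining 9)
9 → bin 1 (remaining 0)
6 → bin 2 (remaining 0)
27 → bin 3 (remaining 3)
23 → bin 4 (remaining 7)
12 → bin 5 (remaining 18)
21 → bin 6 (remaining 9)
28 → bin 7 (remaining 2)
19 → bin 8 (remaining 11)
22 → bin 9 (remaining 8)
16 → bin 5 (remaining 2)
25 → bin 10 (remaining 5)
12 → bin 11 (remaining 18)
3 → bin 11 (remaining 15)
19 → bin 12 (remaining 11)
27 → bin 13 (remaining 3)

13 bins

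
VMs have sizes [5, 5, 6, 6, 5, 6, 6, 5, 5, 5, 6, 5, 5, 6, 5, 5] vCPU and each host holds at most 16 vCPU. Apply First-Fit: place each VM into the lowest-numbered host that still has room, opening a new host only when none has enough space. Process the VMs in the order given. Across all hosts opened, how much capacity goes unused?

10

host 1: place 5 vCPU, 11 vCPU left
host 1: place 5 vCPU, 6 vCPU left
host 1: place 6 vCPU, 0 vCPU left
host 2: place 6 vCPU, 10 vCPU left
host 2: place 5 vCPU, 5 vCPU left
host 3: place 6 vCPU, 10 vCPU left
host 3: place 6 vCPU, 4 vCPU left
host 2: place 5 vCPU, 0 vCPU left
host 4: place 5 vCPU, 11 vCPU left
host 4: place 5 vCPU, 6 vCPU left
host 4: place 6 vCPU, 0 vCPU left
host 5: place 5 vCPU, 11 vCPU left
host 5: place 5 vCPU, 6 vCPU left
host 5: place 6 vCPU, 0 vCPU left
host 6: place 5 vCPU, 11 vCPU left
host 6: place 5 vCPU, 6 vCPU left
6 hosts × 16 vCPU = 96 vCPU; used 86 vCPU; unused 10 vCPU.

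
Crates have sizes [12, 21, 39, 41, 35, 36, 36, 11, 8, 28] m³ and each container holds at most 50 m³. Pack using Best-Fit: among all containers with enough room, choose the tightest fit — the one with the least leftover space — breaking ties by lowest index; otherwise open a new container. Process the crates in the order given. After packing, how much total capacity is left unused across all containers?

83

12 m³ → container 1 (remaining 38 m³)
21 m³ → container 1 (remaining 17 m³)
39 m³ → container 2 (remaining 11 m³)
41 m³ → container 3 (remaining 9 m³)
35 m³ → container 4 (remaining 15 m³)
36 m³ → container 5 (remaining 14 m³)
36 m³ → container 6 (remaining 14 m³)
11 m³ → container 2 (remaining 0 m³)
8 m³ → container 3 (remaining 1 m³)
28 m³ → container 7 (remaining 22 m³)
7 containers × 50 m³ = 350 m³; used 267 m³; unused 83 m³.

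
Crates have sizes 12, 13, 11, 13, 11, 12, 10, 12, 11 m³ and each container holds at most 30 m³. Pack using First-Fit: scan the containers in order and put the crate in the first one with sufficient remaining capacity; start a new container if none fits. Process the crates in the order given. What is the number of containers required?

container 1: place 12 m³, 18 m³ left
container 1: place 13 m³, 5 m³ left
container 2: place 11 m³, 19 m³ left
container 2: place 13 m³, 6 m³ left
container 3: place 11 m³, 19 m³ left
container 3: place 12 m³, 7 m³ left
container 4: place 10 m³, 20 m³ left
container 4: place 12 m³, 8 m³ left
container 5: place 11 m³, 19 m³ left
Final containers: [12,13] [11,13] [11,12] [10,12] [11].

5 containers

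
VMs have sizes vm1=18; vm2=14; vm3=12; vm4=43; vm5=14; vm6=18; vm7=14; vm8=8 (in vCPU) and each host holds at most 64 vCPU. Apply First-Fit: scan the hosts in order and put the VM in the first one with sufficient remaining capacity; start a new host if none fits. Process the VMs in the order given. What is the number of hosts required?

3 hosts

vm1 (18 vCPU) → host 1 (remaining 46 vCPU)
vm2 (14 vCPU) → host 1 (remaining 32 vCPU)
vm3 (12 vCPU) → host 1 (remaining 20 vCPU)
vm4 (43 vCPU) → host 2 (remaining 21 vCPU)
vm5 (14 vCPU) → host 1 (remaining 6 vCPU)
vm6 (18 vCPU) → host 2 (remaining 3 vCPU)
vm7 (14 vCPU) → host 3 (remaining 50 vCPU)
vm8 (8 vCPU) → host 3 (remaining 42 vCPU)
Final hosts: [18,14,12,14] [43,18] [14,8].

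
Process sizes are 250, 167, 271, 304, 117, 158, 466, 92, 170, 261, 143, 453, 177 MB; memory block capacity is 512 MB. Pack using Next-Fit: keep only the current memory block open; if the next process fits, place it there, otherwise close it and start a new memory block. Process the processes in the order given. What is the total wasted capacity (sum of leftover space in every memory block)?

1579

Put 250 MB in memory block 1; 262 MB remain.
Put 167 MB in memory block 1; 95 MB remain.
Put 271 MB in memory block 2; 241 MB remain.
Put 304 MB in memory block 3; 208 MB remain.
Put 117 MB in memory block 3; 91 MB remain.
Put 158 MB in memory block 4; 354 MB remain.
Put 466 MB in memory block 5; 46 MB remain.
Put 92 MB in memory block 6; 420 MB remain.
Put 170 MB in memory block 6; 250 MB remain.
Put 261 MB in memory block 7; 251 MB remain.
Put 143 MB in memory block 7; 108 MB remain.
Put 453 MB in memory block 8; 59 MB remain.
Put 177 MB in memory block 9; 335 MB remain.
9 memory blocks × 512 MB = 4608 MB; used 3029 MB; unused 1579 MB.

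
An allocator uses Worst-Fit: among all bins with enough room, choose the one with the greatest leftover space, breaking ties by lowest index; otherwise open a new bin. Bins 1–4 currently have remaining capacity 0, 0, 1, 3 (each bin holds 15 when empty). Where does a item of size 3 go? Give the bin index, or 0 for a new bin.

Bins with room: bin 4 (3).
Most room is bin 4 with 3 free.

4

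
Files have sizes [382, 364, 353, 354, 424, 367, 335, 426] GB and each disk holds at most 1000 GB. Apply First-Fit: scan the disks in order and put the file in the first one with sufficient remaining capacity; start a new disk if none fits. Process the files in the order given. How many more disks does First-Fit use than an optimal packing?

0

First-Fit: [382,364] [353,354] [424,367] [335,426] → 4 disks.
Total size 3005 GB; any packing needs at least ⌈3005/1000⌉ = 4 disks.
So 4 is already optimal.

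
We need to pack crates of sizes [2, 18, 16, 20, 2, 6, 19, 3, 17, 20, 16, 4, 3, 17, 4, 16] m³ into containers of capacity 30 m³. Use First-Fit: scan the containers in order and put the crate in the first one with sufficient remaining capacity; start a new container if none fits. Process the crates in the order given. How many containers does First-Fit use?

2 m³ → container 1 (remaining 28 m³)
18 m³ → container 1 (remaining 10 m³)
16 m³ → container 2 (remaining 14 m³)
20 m³ → container 3 (remaining 10 m³)
2 m³ → container 1 (remaining 8 m³)
6 m³ → container 1 (remaining 2 m³)
19 m³ → container 4 (remaining 11 m³)
3 m³ → container 2 (remaining 11 m³)
17 m³ → container 5 (remaining 13 m³)
20 m³ → container 6 (remaining 10 m³)
16 m³ → container 7 (remaining 14 m³)
4 m³ → container 2 (remaining 7 m³)
3 m³ → container 2 (remaining 4 m³)
17 m³ → container 8 (remaining 13 m³)
4 m³ → container 2 (remaining 0 m³)
16 m³ → container 9 (remaining 14 m³)

9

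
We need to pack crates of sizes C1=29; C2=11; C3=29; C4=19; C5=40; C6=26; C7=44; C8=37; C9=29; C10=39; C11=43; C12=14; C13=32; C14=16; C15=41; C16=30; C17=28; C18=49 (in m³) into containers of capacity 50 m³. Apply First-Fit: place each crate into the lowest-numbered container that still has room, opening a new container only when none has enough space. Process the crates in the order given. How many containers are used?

Put C1 (29 m³) in container 1; 21 m³ remain.
Put C2 (11 m³) in container 1; 10 m³ remain.
Put C3 (29 m³) in container 2; 21 m³ remain.
Put C4 (19 m³) in container 2; 2 m³ remain.
Put C5 (40 m³) in container 3; 10 m³ remain.
Put C6 (26 m³) in container 4; 24 m³ remain.
Put C7 (44 m³) in container 5; 6 m³ remain.
Put C8 (37 m³) in container 6; 13 m³ remain.
Put C9 (29 m³) in container 7; 21 m³ remain.
Put C10 (39 m³) in container 8; 11 m³ remain.
Put C11 (43 m³) in container 9; 7 m³ remain.
Put C12 (14 m³) in container 4; 10 m³ remain.
Put C13 (32 m³) in container 10; 18 m³ remain.
Put C14 (16 m³) in container 7; 5 m³ remain.
Put C15 (41 m³) in container 11; 9 m³ remain.
Put C16 (30 m³) in container 12; 20 m³ remain.
Put C17 (28 m³) in container 13; 22 m³ remain.
Put C18 (49 m³) in container 14; 1 m³ remain.

14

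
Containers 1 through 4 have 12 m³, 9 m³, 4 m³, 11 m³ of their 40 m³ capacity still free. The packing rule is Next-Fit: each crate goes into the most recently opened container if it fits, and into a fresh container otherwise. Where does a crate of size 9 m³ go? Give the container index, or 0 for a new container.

4

Next-Fit only looks at container 4, which has 11 m³ free.
9 m³ fits there.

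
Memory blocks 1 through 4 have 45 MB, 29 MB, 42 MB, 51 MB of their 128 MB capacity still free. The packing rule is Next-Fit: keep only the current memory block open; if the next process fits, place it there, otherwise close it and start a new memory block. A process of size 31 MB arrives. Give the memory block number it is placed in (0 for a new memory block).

Next-Fit only looks at memory block 4, which has 51 MB free.
31 MB fits there.

4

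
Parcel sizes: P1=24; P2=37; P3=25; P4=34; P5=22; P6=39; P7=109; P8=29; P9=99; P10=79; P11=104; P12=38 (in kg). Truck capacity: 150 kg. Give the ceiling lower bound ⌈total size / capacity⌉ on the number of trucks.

5 trucks

Total size = 24 + 37 + 25 + 34 + 22 + 39 + 109 + 29 + 99 + 79 + 104 + 38 = 639 kg.
⌈639 / 150⌉ = 5.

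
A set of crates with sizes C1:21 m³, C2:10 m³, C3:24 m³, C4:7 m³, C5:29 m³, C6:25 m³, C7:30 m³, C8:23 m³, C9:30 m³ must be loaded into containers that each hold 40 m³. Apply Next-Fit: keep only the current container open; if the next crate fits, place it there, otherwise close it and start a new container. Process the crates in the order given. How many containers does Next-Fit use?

C1 (21 m³) → container 1 (remaining 19 m³)
C2 (10 m³) → container 1 (remaining 9 m³)
C3 (24 m³) → container 2 (remaining 16 m³)
C4 (7 m³) → container 2 (remaining 9 m³)
C5 (29 m³) → container 3 (remaining 11 m³)
C6 (25 m³) → container 4 (remaining 15 m³)
C7 (30 m³) → container 5 (remaining 10 m³)
C8 (23 m³) → container 6 (remaining 17 m³)
C9 (30 m³) → container 7 (remaining 10 m³)
Final containers: [21,10] [24,7] [29] [25] [30] [23] [30].

7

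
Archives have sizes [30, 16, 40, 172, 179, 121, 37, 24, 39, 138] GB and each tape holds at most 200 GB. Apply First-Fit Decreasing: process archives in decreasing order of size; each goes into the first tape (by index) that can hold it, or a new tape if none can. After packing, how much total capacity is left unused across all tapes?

204

Sorted descending: 179, 172, 138, 121, 40, 39, 37, 30, 24, 16.
179 GB → tape 1 (remaining 21 GB)
172 GB → tape 2 (remaining 28 GB)
138 GB → tape 3 (remaining 62 GB)
121 GB → tape 4 (remaining 79 GB)
40 GB → tape 3 (remaining 22 GB)
39 GB → tape 4 (remaining 40 GB)
37 GB → tape 4 (remaining 3 GB)
30 GB → tape 5 (remaining 170 GB)
24 GB → tape 2 (remaining 4 GB)
16 GB → tape 1 (remaining 5 GB)
5 tapes × 200 GB = 1000 GB; used 796 GB; unused 204 GB.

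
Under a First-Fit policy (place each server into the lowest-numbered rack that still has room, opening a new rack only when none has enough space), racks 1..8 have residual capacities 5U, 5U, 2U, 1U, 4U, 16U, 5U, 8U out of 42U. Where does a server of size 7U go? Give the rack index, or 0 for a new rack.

6

Racks with room: rack 6 (16U), rack 8 (8U).
The first with room is rack 6.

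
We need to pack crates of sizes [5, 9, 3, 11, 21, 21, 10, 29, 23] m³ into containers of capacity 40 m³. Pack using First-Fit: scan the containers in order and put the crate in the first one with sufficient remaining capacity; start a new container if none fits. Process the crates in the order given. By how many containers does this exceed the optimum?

First-Fit: [5,9,3,11,10] [21] [21] [29] [23] → 5 containers.
Total size 132 m³; any packing needs at least ⌈132/40⌉ = 4 containers.
An optimal packing achieves that bound: [29,11] [23,10,5] [21,9,3] [21] → 4 containers.
Excess: 5 − 4 = 1.

1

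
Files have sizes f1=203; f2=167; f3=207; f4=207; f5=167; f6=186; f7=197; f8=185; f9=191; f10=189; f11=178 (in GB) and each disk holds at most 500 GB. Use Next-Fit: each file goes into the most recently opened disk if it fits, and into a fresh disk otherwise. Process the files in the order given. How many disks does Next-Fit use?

f1 (203 GB) → disk 1 (remaining 297 GB)
f2 (167 GB) → disk 1 (remaining 130 GB)
f3 (207 GB) → disk 2 (remaining 293 GB)
f4 (207 GB) → disk 2 (remaining 86 GB)
f5 (167 GB) → disk 3 (remaining 333 GB)
f6 (186 GB) → disk 3 (remaining 147 GB)
f7 (197 GB) → disk 4 (remaining 303 GB)
f8 (185 GB) → disk 4 (remaining 118 GB)
f9 (191 GB) → disk 5 (remaining 309 GB)
f10 (189 GB) → disk 5 (remaining 120 GB)
f11 (178 GB) → disk 6 (remaining 322 GB)
Final disks: [203,167] [207,207] [167,186] [197,185] [191,189] [178].

6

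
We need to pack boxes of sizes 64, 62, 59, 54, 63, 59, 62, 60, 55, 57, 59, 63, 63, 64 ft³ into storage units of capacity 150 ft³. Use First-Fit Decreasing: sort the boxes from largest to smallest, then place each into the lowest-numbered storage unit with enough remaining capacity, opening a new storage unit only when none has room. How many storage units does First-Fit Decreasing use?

7 storage units

Sorted descending: 64, 64, 63, 63, 63, 62, 62, 60, 59, 59, 59, 57, 55, 54.
64 ft³ → storage unit 1 (remaining 86 ft³)
64 ft³ → storage unit 1 (remaining 22 ft³)
63 ft³ → storage unit 2 (remaining 87 ft³)
63 ft³ → storage unit 2 (remaining 24 ft³)
63 ft³ → storage unit 3 (remaining 87 ft³)
62 ft³ → storage unit 3 (remaining 25 ft³)
62 ft³ → storage unit 4 (remaining 88 ft³)
60 ft³ → storage unit 4 (remaining 28 ft³)
59 ft³ → storage unit 5 (remaining 91 ft³)
59 ft³ → storage unit 5 (remaining 32 ft³)
59 ft³ → storage unit 6 (remaining 91 ft³)
57 ft³ → storage unit 6 (remaining 34 ft³)
55 ft³ → storage unit 7 (remaining 95 ft³)
54 ft³ → storage unit 7 (remaining 41 ft³)
Final storage units: [64,64] [63,63] [63,62] [62,60] [59,59] [59,57] [55,54].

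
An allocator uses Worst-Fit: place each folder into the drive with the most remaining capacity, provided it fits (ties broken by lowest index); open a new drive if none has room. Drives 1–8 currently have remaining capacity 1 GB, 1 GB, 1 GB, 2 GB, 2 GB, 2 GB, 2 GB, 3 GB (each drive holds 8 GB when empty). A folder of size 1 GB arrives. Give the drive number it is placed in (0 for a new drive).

Drives with room: drive 1 (1 GB), drive 2 (1 GB), drive 3 (1 GB), drive 4 (2 GB), drive 5 (2 GB), drive 6 (2 GB), drive 7 (2 GB), drive 8 (3 GB).
Most room is drive 8 with 3 GB free.

8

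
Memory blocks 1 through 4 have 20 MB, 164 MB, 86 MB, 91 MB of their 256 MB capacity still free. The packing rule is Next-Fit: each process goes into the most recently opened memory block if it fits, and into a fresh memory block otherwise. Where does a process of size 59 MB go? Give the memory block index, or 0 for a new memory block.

4

Next-Fit only looks at memory block 4, which has 91 MB free.
59 MB fits there.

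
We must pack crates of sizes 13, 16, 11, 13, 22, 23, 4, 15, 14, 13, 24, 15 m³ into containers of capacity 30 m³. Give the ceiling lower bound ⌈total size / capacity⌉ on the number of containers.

7

Total size = 13 + 16 + 11 + 13 + 22 + 23 + 4 + 15 + 14 + 13 + 24 + 15 = 183 m³.
⌈183 / 30⌉ = 7.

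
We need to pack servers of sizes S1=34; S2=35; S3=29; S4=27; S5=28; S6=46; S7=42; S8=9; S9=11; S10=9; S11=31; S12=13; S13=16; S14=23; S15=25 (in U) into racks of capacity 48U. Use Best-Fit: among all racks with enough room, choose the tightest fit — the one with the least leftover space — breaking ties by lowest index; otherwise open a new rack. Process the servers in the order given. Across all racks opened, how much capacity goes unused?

rack 1: place S1 (34U), 14U left
rack 2: place S2 (35U), 13U left
rack 3: place S3 (29U), 19U left
rack 4: place S4 (27U), 21U left
rack 5: place S5 (28U), 20U left
rack 6: place S6 (46U), 2U left
rack 7: place S7 (42U), 6U left
rack 2: place S8 (9U), 4U left
rack 1: place S9 (11U), 3U left
rack 3: place S10 (9U), 10U left
rack 8: place S11 (31U), 17U left
rack 8: place S12 (13U), 4U left
rack 5: place S13 (16U), 4U left
rack 9: place S14 (23U), 25U left
rack 9: place S15 (25U), 0U left
9 racks × 48U = 432U; used 378U; unused 54U.

54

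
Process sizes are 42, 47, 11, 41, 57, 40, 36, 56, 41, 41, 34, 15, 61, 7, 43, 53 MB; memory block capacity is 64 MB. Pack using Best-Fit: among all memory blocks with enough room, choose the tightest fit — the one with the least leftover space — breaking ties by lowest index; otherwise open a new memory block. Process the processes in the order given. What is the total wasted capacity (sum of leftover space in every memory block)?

207

memory block 1: place 42 MB, 22 MB left
memory block 2: place 47 MB, 17 MB left
memory block 2: place 11 MB, 6 MB left
memory block 3: place 41 MB, 23 MB left
memory block 4: place 57 MB, 7 MB left
memory block 5: place 40 MB, 24 MB left
memory block 6: place 36 MB, 28 MB left
memory block 7: place 56 MB, 8 MB left
memory block 8: place 41 MB, 23 MB left
memory block 9: place 41 MB, 23 MB left
memory block 10: place 34 MB, 30 MB left
memory block 1: place 15 MB, 7 MB left
memory block 11: place 61 MB, 3 MB left
memory block 1: place 7 MB, 0 MB left
memory block 12: place 43 MB, 21 MB left
memory block 13: place 53 MB, 11 MB left
13 memory blocks × 64 MB = 832 MB; used 625 MB; unused 207 MB.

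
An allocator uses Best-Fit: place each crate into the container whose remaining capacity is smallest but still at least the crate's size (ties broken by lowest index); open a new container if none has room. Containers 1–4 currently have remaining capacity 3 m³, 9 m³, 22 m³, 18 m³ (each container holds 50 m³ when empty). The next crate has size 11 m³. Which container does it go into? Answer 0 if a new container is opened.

Containers with room: container 3 (22 m³), container 4 (18 m³).
Tightest fit is container 4 with 18 m³ free.

4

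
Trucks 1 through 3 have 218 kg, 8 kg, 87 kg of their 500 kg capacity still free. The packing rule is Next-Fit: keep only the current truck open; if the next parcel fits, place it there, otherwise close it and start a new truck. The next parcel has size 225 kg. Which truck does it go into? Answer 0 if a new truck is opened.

Next-Fit only looks at truck 3, which has 87 kg free.
225 kg does not fit, so a new truck is opened.

0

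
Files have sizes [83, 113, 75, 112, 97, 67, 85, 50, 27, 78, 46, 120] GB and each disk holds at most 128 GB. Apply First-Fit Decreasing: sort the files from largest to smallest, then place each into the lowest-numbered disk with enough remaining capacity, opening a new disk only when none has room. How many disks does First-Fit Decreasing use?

9

Sorted descending: 120, 113, 112, 97, 85, 83, 78, 75, 67, 50, 46, 27.
disk 1: place 120 GB, 8 GB left
disk 2: place 113 GB, 15 GB left
disk 3: place 112 GB, 16 GB left
disk 4: place 97 GB, 31 GB left
disk 5: place 85 GB, 43 GB left
disk 6: place 83 GB, 45 GB left
disk 7: place 78 GB, 50 GB left
disk 8: place 75 GB, 53 GB left
disk 9: place 67 GB, 61 GB left
disk 7: place 50 GB, 0 GB left
disk 8: place 46 GB, 7 GB left
disk 4: place 27 GB, 4 GB left
Final disks: [120] [113] [112] [97,27] [85] [83] [78,50] [75,46] [67].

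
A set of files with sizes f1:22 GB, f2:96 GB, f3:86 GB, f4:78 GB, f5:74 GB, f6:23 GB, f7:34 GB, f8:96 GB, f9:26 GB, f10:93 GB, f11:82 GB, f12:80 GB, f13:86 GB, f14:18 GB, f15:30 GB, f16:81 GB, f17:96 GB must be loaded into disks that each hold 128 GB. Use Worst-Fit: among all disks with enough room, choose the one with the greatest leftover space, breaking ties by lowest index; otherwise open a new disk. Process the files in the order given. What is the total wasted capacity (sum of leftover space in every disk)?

307

disk 1: place f1 (22 GB), 106 GB left
disk 1: place f2 (96 GB), 10 GB left
disk 2: place f3 (86 GB), 42 GB left
disk 3: place f4 (78 GB), 50 GB left
disk 4: place f5 (74 GB), 54 GB left
disk 4: place f6 (23 GB), 31 GB left
disk 3: place f7 (34 GB), 16 GB left
disk 5: place f8 (96 GB), 32 GB left
disk 2: place f9 (26 GB), 16 GB left
disk 6: place f10 (93 GB), 35 GB left
disk 7: place f11 (82 GB), 46 GB left
disk 8: place f12 (80 GB), 48 GB left
disk 9: place f13 (86 GB), 42 GB left
disk 8: place f14 (18 GB), 30 GB left
disk 7: place f15 (30 GB), 16 GB left
disk 10: place f16 (81 GB), 47 GB left
disk 11: place f17 (96 GB), 32 GB left
11 disks × 128 GB = 1408 GB; used 1101 GB; unused 307 GB.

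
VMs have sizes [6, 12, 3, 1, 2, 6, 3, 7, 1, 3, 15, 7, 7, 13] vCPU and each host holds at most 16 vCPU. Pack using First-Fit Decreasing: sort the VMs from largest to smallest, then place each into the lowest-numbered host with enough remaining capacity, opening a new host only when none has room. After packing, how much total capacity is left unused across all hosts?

10

Sorted descending: 15, 13, 12, 7, 7, 7, 6, 6, 3, 3, 3, 2, 1, 1.
Put 15 vCPU in host 1; 1 vCPU remain.
Put 13 vCPU in host 2; 3 vCPU remain.
Put 12 vCPU in host 3; 4 vCPU remain.
Put 7 vCPU in host 4; 9 vCPU remain.
Put 7 vCPU in host 4; 2 vCPU remain.
Put 7 vCPU in host 5; 9 vCPU remain.
Put 6 vCPU in host 5; 3 vCPU remain.
Put 6 vCPU in host 6; 10 vCPU remain.
Put 3 vCPU in host 2; 0 vCPU remain.
Put 3 vCPU in host 3; 1 vCPU remain.
Put 3 vCPU in host 5; 0 vCPU remain.
Put 2 vCPU in host 4; 0 vCPU remain.
Put 1 vCPU in host 1; 0 vCPU remain.
Put 1 vCPU in host 3; 0 vCPU remain.
6 hosts × 16 vCPU = 96 vCPU; used 86 vCPU; unused 10 vCPU.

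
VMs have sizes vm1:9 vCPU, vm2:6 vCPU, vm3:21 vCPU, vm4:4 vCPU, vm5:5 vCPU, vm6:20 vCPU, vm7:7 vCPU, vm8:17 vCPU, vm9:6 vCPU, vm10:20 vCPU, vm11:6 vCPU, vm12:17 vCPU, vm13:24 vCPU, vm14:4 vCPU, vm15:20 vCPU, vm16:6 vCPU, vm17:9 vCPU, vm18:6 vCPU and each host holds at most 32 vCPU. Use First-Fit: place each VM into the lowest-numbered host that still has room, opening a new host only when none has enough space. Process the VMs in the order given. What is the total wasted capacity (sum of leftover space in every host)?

49

Put vm1 (9 vCPU) in host 1; 23 vCPU remain.
Put vm2 (6 vCPU) in host 1; 17 vCPU remain.
Put vm3 (21 vCPU) in host 2; 11 vCPU remain.
Put vm4 (4 vCPU) in host 1; 13 vCPU remain.
Put vm5 (5 vCPU) in host 1; 8 vCPU remain.
Put vm6 (20 vCPU) in host 3; 12 vCPU remain.
Put vm7 (7 vCPU) in host 1; 1 vCPU remain.
Put vm8 (17 vCPU) in host 4; 15 vCPU remain.
Put vm9 (6 vCPU) in host 2; 5 vCPU remain.
Put vm10 (20 vCPU) in host 5; 12 vCPU remain.
Put vm11 (6 vCPU) in host 3; 6 vCPU remain.
Put vm12 (17 vCPU) in host 6; 15 vCPU remain.
Put vm13 (24 vCPU) in host 7; 8 vCPU remain.
Put vm14 (4 vCPU) in host 2; 1 vCPU remain.
Put vm15 (20 vCPU) in host 8; 12 vCPU remain.
Put vm16 (6 vCPU) in host 3; 0 vCPU remain.
Put vm17 (9 vCPU) in host 4; 6 vCPU remain.
Put vm18 (6 vCPU) in host 4; 0 vCPU remain.
8 hosts × 32 vCPU = 256 vCPU; used 207 vCPU; unused 49 vCPU.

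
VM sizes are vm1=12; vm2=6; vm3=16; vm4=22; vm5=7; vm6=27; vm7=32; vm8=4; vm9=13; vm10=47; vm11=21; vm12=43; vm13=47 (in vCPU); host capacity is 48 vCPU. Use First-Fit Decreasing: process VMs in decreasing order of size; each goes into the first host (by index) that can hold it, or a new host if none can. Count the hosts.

7

Sorted descending: 47, 47, 43, 32, 27, 22, 21, 16, 13, 12, 7, 6, 4.
host 1: place 47 vCPU, 1 vCPU left
host 2: place 47 vCPU, 1 vCPU left
host 3: place 43 vCPU, 5 vCPU left
host 4: place 32 vCPU, 16 vCPU left
host 5: place 27 vCPU, 21 vCPU left
host 6: place 22 vCPU, 26 vCPU left
host 5: place 21 vCPU, 0 vCPU left
host 4: place 16 vCPU, 0 vCPU left
host 6: place 13 vCPU, 13 vCPU left
host 6: place 12 vCPU, 1 vCPU left
host 7: place 7 vCPU, 41 vCPU left
host 7: place 6 vCPU, 35 vCPU left
host 3: place 4 vCPU, 1 vCPU left
Final hosts: [47] [47] [43,4] [32,16] [27,21] [22,13,12] [7,6].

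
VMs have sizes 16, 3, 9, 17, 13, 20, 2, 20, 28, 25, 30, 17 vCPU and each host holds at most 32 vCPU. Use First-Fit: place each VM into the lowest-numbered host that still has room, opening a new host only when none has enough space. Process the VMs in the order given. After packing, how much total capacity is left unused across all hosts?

16 vCPU → host 1 (remaining 16 vCPU)
3 vCPU → host 1 (remaining 13 vCPU)
9 vCPU → host 1 (remaining 4 vCPU)
17 vCPU → host 2 (remaining 15 vCPU)
13 vCPU → host 2 (remaining 2 vCPU)
20 vCPU → host 3 (remaining 12 vCPU)
2 vCPU → host 1 (remaining 2 vCPU)
20 vCPU → host 4 (remaining 12 vCPU)
28 vCPU → host 5 (remaining 4 vCPU)
25 vCPU → host 6 (remaining 7 vCPU)
30 vCPU → host 7 (remaining 2 vCPU)
17 vCPU → host 8 (remaining 15 vCPU)
8 hosts × 32 vCPU = 256 vCPU; used 200 vCPU; unused 56 vCPU.

56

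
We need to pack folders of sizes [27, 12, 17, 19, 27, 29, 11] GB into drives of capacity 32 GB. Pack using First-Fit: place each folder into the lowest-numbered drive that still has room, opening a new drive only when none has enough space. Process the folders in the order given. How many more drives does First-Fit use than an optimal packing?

0

First-Fit: [27] [12,17] [19,11] [27] [29] → 5 drives.
Total size 142 GB; any packing needs at least ⌈142/32⌉ = 5 drives.
So 5 is already optimal.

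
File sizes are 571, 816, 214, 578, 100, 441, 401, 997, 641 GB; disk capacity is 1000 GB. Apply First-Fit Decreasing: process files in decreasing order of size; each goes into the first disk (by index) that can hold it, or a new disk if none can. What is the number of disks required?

6

Sorted descending: 997, 816, 641, 578, 571, 441, 401, 214, 100.
Put 997 GB in disk 1; 3 GB remain.
Put 816 GB in disk 2; 184 GB remain.
Put 641 GB in disk 3; 359 GB remain.
Put 578 GB in disk 4; 422 GB remain.
Put 571 GB in disk 5; 429 GB remain.
Put 441 GB in disk 6; 559 GB remain.
Put 401 GB in disk 4; 21 GB remain.
Put 214 GB in disk 3; 145 GB remain.
Put 100 GB in disk 2; 84 GB remain.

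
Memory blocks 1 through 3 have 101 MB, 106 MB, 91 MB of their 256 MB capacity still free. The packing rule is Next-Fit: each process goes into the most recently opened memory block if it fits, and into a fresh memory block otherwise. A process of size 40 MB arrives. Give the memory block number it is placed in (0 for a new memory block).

Next-Fit only looks at memory block 3, which has 91 MB free.
40 MB fits there.

3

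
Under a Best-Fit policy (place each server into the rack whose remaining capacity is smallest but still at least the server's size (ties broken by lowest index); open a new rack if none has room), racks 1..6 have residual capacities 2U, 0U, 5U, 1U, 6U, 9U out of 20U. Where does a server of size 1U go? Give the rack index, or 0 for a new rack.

Racks with room: rack 1 (2U), rack 3 (5U), rack 4 (1U), rack 5 (6U), rack 6 (9U).
Tightest fit is rack 4 with 1U free.

4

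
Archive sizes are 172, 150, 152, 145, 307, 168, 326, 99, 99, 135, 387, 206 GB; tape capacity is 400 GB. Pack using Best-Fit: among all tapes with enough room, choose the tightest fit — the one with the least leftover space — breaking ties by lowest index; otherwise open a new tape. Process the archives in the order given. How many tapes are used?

7

172 GB → tape 1 (remaining 228 GB)
150 GB → tape 1 (remaining 78 GB)
152 GB → tape 2 (remaining 248 GB)
145 GB → tape 2 (remaining 103 GB)
307 GB → tape 3 (remaining 93 GB)
168 GB → tape 4 (remaining 232 GB)
326 GB → tape 5 (remaining 74 GB)
99 GB → tape 2 (remaining 4 GB)
99 GB → tape 4 (remaining 133 GB)
135 GB → tape 6 (remaining 265 GB)
387 GB → tape 7 (remaining 13 GB)
206 GB → tape 6 (remaining 59 GB)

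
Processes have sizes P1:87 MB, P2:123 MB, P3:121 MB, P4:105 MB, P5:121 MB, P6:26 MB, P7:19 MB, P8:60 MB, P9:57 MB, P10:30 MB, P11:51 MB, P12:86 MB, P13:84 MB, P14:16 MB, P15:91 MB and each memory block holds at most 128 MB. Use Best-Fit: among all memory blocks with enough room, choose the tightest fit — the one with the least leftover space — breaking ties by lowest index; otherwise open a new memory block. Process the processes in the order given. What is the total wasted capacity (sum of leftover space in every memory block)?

Put P1 (87 MB) in memory block 1; 41 MB remain.
Put P2 (123 MB) in memory block 2; 5 MB remain.
Put P3 (121 MB) in memory block 3; 7 MB remain.
Put P4 (105 MB) in memory block 4; 23 MB remain.
Put P5 (121 MB) in memory block 5; 7 MB remain.
Put P6 (26 MB) in memory block 1; 15 MB remain.
Put P7 (19 MB) in memory block 4; 4 MB remain.
Put P8 (60 MB) in memory block 6; 68 MB remain.
Put P9 (57 MB) in memory block 6; 11 MB remain.
Put P10 (30 MB) in memory block 7; 98 MB remain.
Put P11 (51 MB) in memory block 7; 47 MB remain.
Put P12 (86 MB) in memory block 8; 42 MB remain.
Put P13 (84 MB) in memory block 9; 44 MB remain.
Put P14 (16 MB) in memory block 8; 26 MB remain.
Put P15 (91 MB) in memory block 10; 37 MB remain.
10 memory blocks × 128 MB = 1280 MB; used 1077 MB; unused 203 MB.

203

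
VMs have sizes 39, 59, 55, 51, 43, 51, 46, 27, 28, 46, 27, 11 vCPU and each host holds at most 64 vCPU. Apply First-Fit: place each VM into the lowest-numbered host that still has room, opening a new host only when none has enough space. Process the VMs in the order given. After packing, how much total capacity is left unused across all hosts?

host 1: place 39 vCPU, 25 vCPU left
host 2: place 59 vCPU, 5 vCPU left
host 3: place 55 vCPU, 9 vCPU left
host 4: place 51 vCPU, 13 vCPU left
host 5: place 43 vCPU, 21 vCPU left
host 6: place 51 vCPU, 13 vCPU left
host 7: place 46 vCPU, 18 vCPU left
host 8: place 27 vCPU, 37 vCPU left
host 8: place 28 vCPU, 9 vCPU left
host 9: place 46 vCPU, 18 vCPU left
host 10: place 27 vCPU, 37 vCPU left
host 1: place 11 vCPU, 14 vCPU left
10 hosts × 64 vCPU = 640 vCPU; used 483 vCPU; unused 157 vCPU.

157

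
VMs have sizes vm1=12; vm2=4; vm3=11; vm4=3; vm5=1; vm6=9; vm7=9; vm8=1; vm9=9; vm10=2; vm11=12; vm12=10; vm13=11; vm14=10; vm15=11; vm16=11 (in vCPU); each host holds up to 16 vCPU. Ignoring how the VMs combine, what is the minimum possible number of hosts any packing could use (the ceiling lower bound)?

Total size = 12 + 4 + 11 + 3 + 1 + 9 + 9 + 1 + 9 + 2 + 12 + 10 + 11 + 10 + 11 + 11 = 126 vCPU.
⌈126 / 16⌉ = 8.

8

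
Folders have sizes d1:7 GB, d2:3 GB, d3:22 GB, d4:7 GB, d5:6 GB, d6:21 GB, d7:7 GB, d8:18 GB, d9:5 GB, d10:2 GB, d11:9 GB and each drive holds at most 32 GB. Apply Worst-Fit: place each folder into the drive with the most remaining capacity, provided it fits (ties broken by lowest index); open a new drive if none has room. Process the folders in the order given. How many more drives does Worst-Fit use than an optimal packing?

0

Worst-Fit: [7,3,22] [7,6,7,2] [21,9] [18,5] → 4 drives.
Total size 107 GB; any packing needs at least ⌈107/32⌉ = 4 drives.
So 4 is already optimal.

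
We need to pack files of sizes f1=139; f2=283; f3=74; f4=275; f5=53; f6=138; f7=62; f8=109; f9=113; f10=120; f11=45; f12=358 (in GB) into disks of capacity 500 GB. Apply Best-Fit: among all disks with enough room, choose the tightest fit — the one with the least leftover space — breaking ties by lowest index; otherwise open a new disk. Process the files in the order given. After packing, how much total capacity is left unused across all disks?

f1 (139 GB) → disk 1 (remaining 361 GB)
f2 (283 GB) → disk 1 (remaining 78 GB)
f3 (74 GB) → disk 1 (remaining 4 GB)
f4 (275 GB) → disk 2 (remaining 225 GB)
f5 (53 GB) → disk 2 (remaining 172 GB)
f6 (138 GB) → disk 2 (remaining 34 GB)
f7 (62 GB) → disk 3 (remaining 438 GB)
f8 (109 GB) → disk 3 (remaining 329 GB)
f9 (113 GB) → disk 3 (remaining 216 GB)
f10 (120 GB) → disk 3 (remaining 96 GB)
f11 (45 GB) → disk 3 (remaining 51 GB)
f12 (358 GB) → disk 4 (remaining 142 GB)
4 disks × 500 GB = 2000 GB; used 1769 GB; unused 231 GB.

231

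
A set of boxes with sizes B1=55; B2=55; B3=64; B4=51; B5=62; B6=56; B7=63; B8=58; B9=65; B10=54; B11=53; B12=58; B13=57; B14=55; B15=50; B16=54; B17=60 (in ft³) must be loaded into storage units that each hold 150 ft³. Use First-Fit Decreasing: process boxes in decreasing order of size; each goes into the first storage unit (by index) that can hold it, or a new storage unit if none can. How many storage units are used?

Sorted descending: 65, 64, 63, 62, 60, 58, 58, 57, 56, 55, 55, 55, 54, 54, 53, 51, 50.
Put 65 ft³ in storage unit 1; 85 ft³ remain.
Put 64 ft³ in storage unit 1; 21 ft³ remain.
Put 63 ft³ in storage unit 2; 87 ft³ remain.
Put 62 ft³ in storage unit 2; 25 ft³ remain.
Put 60 ft³ in storage unit 3; 90 ft³ remain.
Put 58 ft³ in storage unit 3; 32 ft³ remain.
Put 58 ft³ in storage unit 4; 92 ft³ remain.
Put 57 ft³ in storage unit 4; 35 ft³ remain.
Put 56 ft³ in storage unit 5; 94 ft³ remain.
Put 55 ft³ in storage unit 5; 39 ft³ remain.
Put 55 ft³ in storage unit 6; 95 ft³ remain.
Put 55 ft³ in storage unit 6; 40 ft³ remain.
Put 54 ft³ in storage unit 7; 96 ft³ remain.
Put 54 ft³ in storage unit 7; 42 ft³ remain.
Put 53 ft³ in storage unit 8; 97 ft³ remain.
Put 51 ft³ in storage unit 8; 46 ft³ remain.
Put 50 ft³ in storage unit 9; 100 ft³ remain.

9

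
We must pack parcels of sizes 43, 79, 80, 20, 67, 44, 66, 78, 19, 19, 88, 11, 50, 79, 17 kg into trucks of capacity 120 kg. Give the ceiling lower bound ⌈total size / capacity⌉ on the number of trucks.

7

Total size = 43 + 79 + 80 + 20 + 67 + 44 + 66 + 78 + 19 + 19 + 88 + 11 + 50 + 79 + 17 = 760 kg.
⌈760 / 120⌉ = 7.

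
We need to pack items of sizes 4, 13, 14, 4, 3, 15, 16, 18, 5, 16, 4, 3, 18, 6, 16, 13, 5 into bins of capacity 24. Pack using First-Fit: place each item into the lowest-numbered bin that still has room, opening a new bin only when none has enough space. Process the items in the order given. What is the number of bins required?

bin 1: place 4, 20 left
bin 1: place 13, 7 left
bin 2: place 14, 10 left
bin 1: place 4, 3 left
bin 1: place 3, 0 left
bin 3: place 15, 9 left
bin 4: place 16, 8 left
bin 5: place 18, 6 left
bin 2: place 5, 5 left
bin 6: place 16, 8 left
bin 2: place 4, 1 left
bin 3: place 3, 6 left
bin 7: place 18, 6 left
bin 3: place 6, 0 left
bin 8: place 16, 8 left
bin 9: place 13, 11 left
bin 4: place 5, 3 left

9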